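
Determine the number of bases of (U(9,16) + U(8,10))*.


(M1+M2)* = M1* + M2*.
M1* = U(7,16), bases: C(16,7) = 11440.
M2* = U(2,10), bases: C(10,2) = 45.
|B(M*)| = 11440 * 45 = 514800.

514800


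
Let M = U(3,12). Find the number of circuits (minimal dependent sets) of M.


In U(3,12), circuits are the (4)-element subsets.
Any set of 4 elements is dependent, and removing any one element gives
an independent set of size 3, so it is a minimal dependent set.
Number of circuits = C(12,4) = (12 * 11 * 10 * 9) / (1 * 2 * 3 * 4) = 495.

495


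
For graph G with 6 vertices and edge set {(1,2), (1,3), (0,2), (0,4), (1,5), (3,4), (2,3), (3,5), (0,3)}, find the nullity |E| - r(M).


Cycle rank (nullity) = |E| - r(M) = |E| - (|V| - c).
|E| = 9, |V| = 6, c = 1.
Nullity = 9 - (6 - 1) = 9 - 5 = 4.

4


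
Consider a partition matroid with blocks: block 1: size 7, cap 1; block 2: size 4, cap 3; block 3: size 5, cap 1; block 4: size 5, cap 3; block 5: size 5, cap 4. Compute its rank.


Rank of a partition matroid = sum of min(|Si|, ci) for each block.
= min(7,1) + min(4,3) + min(5,1) + min(5,3) + min(5,4)
= 1 + 3 + 1 + 3 + 4
= 12.

12


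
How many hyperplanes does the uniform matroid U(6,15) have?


Hyperplanes of U(6,15) are flats of rank 5.
In a uniform matroid, these are exactly the (5)-element subsets.
Count = (15 choose 5) = 3003.

3003


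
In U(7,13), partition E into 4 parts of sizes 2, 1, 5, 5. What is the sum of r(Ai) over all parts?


r(Ai) = min(|Ai|, 7) for each part.
Sum = min(2,7) + min(1,7) + min(5,7) + min(5,7)
    = 2 + 1 + 5 + 5
    = 13.

13


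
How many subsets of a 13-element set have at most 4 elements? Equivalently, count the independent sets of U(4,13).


Independent sets of U(4,13) are all subsets of size <= 4.
Count = (13 choose 0) + (13 choose 1) + (13 choose 2) + (13 choose 3) + (13 choose 4)
     = 1 + 13 + 78 + 286 + 715
     = 1093.

1093


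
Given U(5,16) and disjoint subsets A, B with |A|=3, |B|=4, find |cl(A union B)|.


|A union B| = 3 + 4 = 7 (disjoint).
In U(5,16), cl(S) = S if |S| < 5, else cl(S) = E.
Since 7 >= 5, cl(A union B) = E.
|cl(A union B)| = 16.

16


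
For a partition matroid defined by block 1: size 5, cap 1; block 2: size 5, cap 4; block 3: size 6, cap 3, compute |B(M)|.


A basis picks exactly ci elements from block i.
Number of bases = product of C(|Si|, ci).
= C(5,1) * C(5,4) * C(6,3)
= 5 * 5 * 20
= 500.

500


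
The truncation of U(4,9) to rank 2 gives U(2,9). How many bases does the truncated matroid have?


Truncating U(4,9) to rank 2 gives U(2,9).
Bases of U(2,9) are all 2-element subsets of 9 elements.
Number of bases = C(9,2) = (9 * 8) / (1 * 2) = 36.

36


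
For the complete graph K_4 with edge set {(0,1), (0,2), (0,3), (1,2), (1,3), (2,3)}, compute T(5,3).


T(K_4; x,y) = x^3 + 3x^2 + 4xy + 2x + y^3 + 3y^2 + 2y.
Substituting x=5, y=3:
= 125 + 75 + 60 + 10 + 27 + 27 + 6
= 330.

330


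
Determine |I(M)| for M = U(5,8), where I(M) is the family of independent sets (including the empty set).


Independent sets of U(5,8) are all subsets of size <= 5.
Count = C(8,0) + C(8,1) + C(8,2) + C(8,3) + C(8,4) + C(8,5)
     = 1 + 8 + 28 + 56 + 70 + 56
     = 219.

219


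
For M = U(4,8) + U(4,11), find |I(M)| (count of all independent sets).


For a direct sum, |I(M1+M2)| = |I(M1)| * |I(M2)|.
|I(U(4,8))| = sum C(8,k) for k=0..4 = 163.
|I(U(4,11))| = sum C(11,k) for k=0..4 = 562.
Total = 163 * 562 = 91606.

91606


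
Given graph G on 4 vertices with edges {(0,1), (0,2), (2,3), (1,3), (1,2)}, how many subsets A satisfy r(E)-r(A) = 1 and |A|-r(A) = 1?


R(x,y) = sum over A in 2^E of x^(r(E)-r(A)) * y^(|A|-r(A)).
G has 4 vertices, 5 edges. r(E) = 3.
Enumerate all 2^5 = 32 subsets.
Count subsets with r(E)-r(A)=1 and |A|-r(A)=1: 2.

2


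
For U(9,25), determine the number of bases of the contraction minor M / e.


Contracting e from U(9,25) gives U(8,24).
Bases of U(8,24) = C(24,8) = 735471.

735471


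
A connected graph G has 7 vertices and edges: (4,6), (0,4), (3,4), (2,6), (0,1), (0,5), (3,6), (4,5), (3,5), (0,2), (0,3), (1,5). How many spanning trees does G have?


By Kirchhoff's matrix tree theorem, the number of spanning trees equals
the determinant of any cofactor of the Laplacian matrix L.
G has 7 vertices and 12 edges.
Computing the (6 x 6) cofactor determinant gives 285.

285


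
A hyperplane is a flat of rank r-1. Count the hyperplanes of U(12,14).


Hyperplanes of U(12,14) are flats of rank 11.
In a uniform matroid, these are exactly the (11)-element subsets.
Count = C(14,11) = 14! / (11! * 3!) = 364.

364


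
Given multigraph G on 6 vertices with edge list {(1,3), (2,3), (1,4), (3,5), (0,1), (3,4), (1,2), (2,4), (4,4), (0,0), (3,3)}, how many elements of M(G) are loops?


In a graphic matroid, a loop is a self-loop edge (u,u) with rank 0.
Examining all 11 edges for self-loops...
Self-loops found: (4,4), (0,0), (3,3)
Number of loops = 3.

3


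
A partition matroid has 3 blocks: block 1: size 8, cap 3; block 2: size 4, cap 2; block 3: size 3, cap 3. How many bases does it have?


A basis picks exactly ci elements from block i.
Number of bases = product of C(|Si|, ci).
= C(8,3) * C(4,2) * C(3,3)
= 56 * 6 * 1
= 336.

336


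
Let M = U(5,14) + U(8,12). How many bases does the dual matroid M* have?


(M1+M2)* = M1* + M2*.
M1* = U(9,14), bases: C(14,9) = 2002.
M2* = U(4,12), bases: C(12,4) = 495.
|B(M*)| = 2002 * 495 = 990990.

990990


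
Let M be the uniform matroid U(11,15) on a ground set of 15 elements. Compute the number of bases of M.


Bases of U(11,15) are all 11-element subsets of the 15-element ground set.
Number of bases = C(15,11).
C(15,11) = 1365.

1365


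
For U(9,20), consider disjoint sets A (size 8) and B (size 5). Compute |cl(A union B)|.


|A union B| = 8 + 5 = 13 (disjoint).
In U(9,20), cl(S) = S if |S| < 9, else cl(S) = E.
Since 13 >= 9, cl(A union B) = E.
|cl(A union B)| = 20.

20


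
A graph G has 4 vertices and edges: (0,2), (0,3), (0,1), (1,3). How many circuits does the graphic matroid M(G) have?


A circuit in a graphic matroid = edge set of a simple cycle.
G has 4 vertices and 4 edges.
Enumerating all minimal edge subsets forming cycles...
Total circuits found: 1.

1


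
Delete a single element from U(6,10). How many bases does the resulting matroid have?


Deleting e from U(6,10) gives U(6,9) since n > r.
Bases of U(6,9) = C(9,6) = 84.

84


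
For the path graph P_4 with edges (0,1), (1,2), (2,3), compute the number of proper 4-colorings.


P(P_4, k) = k * (k-1)^(3).
P(4) = 4 * 3^3 = 4 * 27 = 108.

108


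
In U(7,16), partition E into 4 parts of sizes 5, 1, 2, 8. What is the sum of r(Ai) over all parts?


r(Ai) = min(|Ai|, 7) for each part.
Sum = min(5,7) + min(1,7) + min(2,7) + min(8,7)
    = 5 + 1 + 2 + 7
    = 15.

15


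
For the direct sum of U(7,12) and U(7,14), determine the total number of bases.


Bases of a direct sum M1 + M2: |B| = |B(M1)| * |B(M2)|.
|B(U(7,12))| = C(12,7) = 792.
|B(U(7,14))| = C(14,7) = 3432.
Total bases = 792 * 3432 = 2718144.

2718144


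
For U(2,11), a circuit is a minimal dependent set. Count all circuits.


In U(2,11), circuits are the (3)-element subsets.
Any set of 3 elements is dependent, and removing any one element gives
an independent set of size 2, so it is a minimal dependent set.
Number of circuits = C(11,3) = 11! / (3! * 8!) = 165.

165


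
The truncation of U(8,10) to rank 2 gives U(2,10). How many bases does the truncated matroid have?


Truncating U(8,10) to rank 2 gives U(2,10).
Bases of U(2,10) are all 2-element subsets of 10 elements.
Number of bases = (10 choose 2) = 45.

45


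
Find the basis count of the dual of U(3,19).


The dual of U(r,n) is U(n-r, n) = U(16,19).
Bases of U(16,19) are all (16)-element subsets.
|B(M*)| = C(19,16) = 969.

969


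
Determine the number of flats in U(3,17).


Flats of U(3,17): every subset of size < 3 is a flat, plus E itself.
Count = (17 choose 0) + (17 choose 1) + (17 choose 2) + 1
     = 1 + 17 + 136 + 1
     = 155.

155


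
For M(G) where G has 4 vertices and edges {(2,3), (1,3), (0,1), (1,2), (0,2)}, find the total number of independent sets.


An independent set in a graphic matroid is an acyclic edge subset.
G has 4 vertices and 5 edges.
Enumerate all 2^5 = 32 subsets, checking for acyclicity.
Total independent sets = 24.

24


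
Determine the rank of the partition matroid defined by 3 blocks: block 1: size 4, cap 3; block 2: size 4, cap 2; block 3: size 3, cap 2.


Rank of a partition matroid = sum of min(|Si|, ci) for each block.
= min(4,3) + min(4,2) + min(3,2)
= 3 + 2 + 2
= 7.

7


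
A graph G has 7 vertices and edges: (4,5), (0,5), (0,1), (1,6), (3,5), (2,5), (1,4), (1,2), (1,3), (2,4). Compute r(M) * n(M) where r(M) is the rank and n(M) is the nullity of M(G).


r(M) = |V| - c = 7 - 1 = 6.
nullity = |E| - r(M) = 10 - 6 = 4.
Product = 6 * 4 = 24.

24


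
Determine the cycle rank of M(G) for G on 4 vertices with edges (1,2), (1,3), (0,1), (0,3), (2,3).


Cycle rank (nullity) = |E| - r(M) = |E| - (|V| - c).
|E| = 5, |V| = 4, c = 1.
Nullity = 5 - (4 - 1) = 5 - 3 = 2.

2


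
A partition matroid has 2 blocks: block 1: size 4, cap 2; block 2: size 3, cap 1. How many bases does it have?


A basis picks exactly ci elements from block i.
Number of bases = product of C(|Si|, ci).
= C(4,2) * C(3,1)
= 6 * 3
= 18.

18


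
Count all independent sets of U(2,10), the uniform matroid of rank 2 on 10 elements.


Independent sets of U(2,10) are all subsets of size <= 2.
Count = (10 choose 0) + (10 choose 1) + (10 choose 2)
     = 1 + 10 + 45
     = 56.

56


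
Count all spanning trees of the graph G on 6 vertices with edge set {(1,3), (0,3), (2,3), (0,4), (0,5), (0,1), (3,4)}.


By Kirchhoff's matrix tree theorem, the number of spanning trees equals
the determinant of any cofactor of the Laplacian matrix L.
G has 6 vertices and 7 edges.
Computing the (5 x 5) cofactor determinant gives 8.

8


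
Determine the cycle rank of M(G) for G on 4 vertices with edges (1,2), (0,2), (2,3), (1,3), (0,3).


Cycle rank (nullity) = |E| - r(M) = |E| - (|V| - c).
|E| = 5, |V| = 4, c = 1.
Nullity = 5 - (4 - 1) = 5 - 3 = 2.

2


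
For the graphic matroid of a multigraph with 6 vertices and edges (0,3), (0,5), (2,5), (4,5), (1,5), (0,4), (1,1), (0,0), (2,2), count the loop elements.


In a graphic matroid, a loop is a self-loop edge (u,u) with rank 0.
Examining all 9 edges for self-loops...
Self-loops found: (1,1), (0,0), (2,2)
Number of loops = 3.

3


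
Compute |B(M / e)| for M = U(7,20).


Contracting e from U(7,20) gives U(6,19).
Bases of U(6,19) = C(19,6) = 27132.

27132


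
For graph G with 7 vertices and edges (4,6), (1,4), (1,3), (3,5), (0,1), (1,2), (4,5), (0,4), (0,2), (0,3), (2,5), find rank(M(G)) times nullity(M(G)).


r(M) = |V| - c = 7 - 1 = 6.
nullity = |E| - r(M) = 11 - 6 = 5.
Product = 6 * 5 = 30.

30


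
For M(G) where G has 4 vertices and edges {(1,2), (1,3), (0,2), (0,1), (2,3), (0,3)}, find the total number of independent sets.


An independent set in a graphic matroid is an acyclic edge subset.
G has 4 vertices and 6 edges.
Enumerate all 2^6 = 64 subsets, checking for acyclicity.
Total independent sets = 38.

38


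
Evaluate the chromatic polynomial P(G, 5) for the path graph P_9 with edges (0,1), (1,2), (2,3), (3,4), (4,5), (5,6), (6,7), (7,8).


P(P_9, k) = k * (k-1)^(8).
P(5) = 5 * 4^8 = 5 * 65536 = 327680.

327680


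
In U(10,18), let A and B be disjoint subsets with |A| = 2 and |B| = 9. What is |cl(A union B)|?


|A union B| = 2 + 9 = 11 (disjoint).
In U(10,18), cl(S) = S if |S| < 10, else cl(S) = E.
Since 11 >= 10, cl(A union B) = E.
|cl(A union B)| = 18.

18


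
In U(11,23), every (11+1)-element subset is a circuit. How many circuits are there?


In U(11,23), circuits are the (12)-element subsets.
Any set of 12 elements is dependent, and removing any one element gives
an independent set of size 11, so it is a minimal dependent set.
Number of circuits = (23 choose 12) = 1352078.

1352078


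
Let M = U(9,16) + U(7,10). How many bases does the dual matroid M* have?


(M1+M2)* = M1* + M2*.
M1* = U(7,16), bases: C(16,7) = 11440.
M2* = U(3,10), bases: C(10,3) = 120.
|B(M*)| = 11440 * 120 = 1372800.

1372800


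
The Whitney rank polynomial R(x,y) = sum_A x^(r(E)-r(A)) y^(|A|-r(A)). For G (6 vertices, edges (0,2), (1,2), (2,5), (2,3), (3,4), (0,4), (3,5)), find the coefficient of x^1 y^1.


R(x,y) = sum over A in 2^E of x^(r(E)-r(A)) * y^(|A|-r(A)).
G has 6 vertices, 7 edges. r(E) = 5.
Enumerate all 2^7 = 128 subsets.
Count subsets with r(E)-r(A)=1 and |A|-r(A)=1: 10.

10


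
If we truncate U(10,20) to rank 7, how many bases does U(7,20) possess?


Truncating U(10,20) to rank 7 gives U(7,20).
Bases of U(7,20) are all 7-element subsets of 20 elements.
Number of bases = (20 choose 7) = 77520.

77520


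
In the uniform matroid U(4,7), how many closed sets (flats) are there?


Flats of U(4,7): every subset of size < 4 is a flat, plus E itself.
Count = (7 choose 0) + (7 choose 1) + (7 choose 2) + (7 choose 3) + 1
     = 1 + 7 + 21 + 35 + 1
     = 65.

65


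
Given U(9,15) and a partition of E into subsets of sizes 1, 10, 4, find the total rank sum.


r(Ai) = min(|Ai|, 9) for each part.
Sum = min(1,9) + min(10,9) + min(4,9)
    = 1 + 9 + 4
    = 14.

14


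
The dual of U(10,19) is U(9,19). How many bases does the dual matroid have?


The dual of U(r,n) is U(n-r, n) = U(9,19).
Bases of U(9,19) are all (9)-element subsets.
|B(M*)| = C(19,9) = 19! / (9! * 10!) = 92378.

92378


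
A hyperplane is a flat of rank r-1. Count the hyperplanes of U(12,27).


Hyperplanes of U(12,27) are flats of rank 11.
In a uniform matroid, these are exactly the (11)-element subsets.
Count = (27 choose 11) = 13037895.

13037895


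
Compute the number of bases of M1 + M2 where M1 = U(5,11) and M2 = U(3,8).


Bases of a direct sum M1 + M2: |B| = |B(M1)| * |B(M2)|.
|B(U(5,11))| = C(11,5) = 462.
|B(U(3,8))| = C(8,3) = 56.
Total bases = 462 * 56 = 25872.

25872


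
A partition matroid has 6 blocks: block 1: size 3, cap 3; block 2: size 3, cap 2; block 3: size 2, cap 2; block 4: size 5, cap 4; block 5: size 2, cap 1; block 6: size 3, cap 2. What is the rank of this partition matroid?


Rank of a partition matroid = sum of min(|Si|, ci) for each block.
= min(3,3) + min(3,2) + min(2,2) + min(5,4) + min(2,1) + min(3,2)
= 3 + 2 + 2 + 4 + 1 + 2
= 14.

14


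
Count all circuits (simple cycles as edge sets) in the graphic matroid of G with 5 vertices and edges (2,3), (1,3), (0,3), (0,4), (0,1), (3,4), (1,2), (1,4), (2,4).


A circuit in a graphic matroid = edge set of a simple cycle.
G has 5 vertices and 9 edges.
Enumerating all minimal edge subsets forming cycles...
Total circuits found: 22.

22


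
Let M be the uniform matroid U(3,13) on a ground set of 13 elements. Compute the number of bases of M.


Bases of U(3,13) are all 3-element subsets of the 13-element ground set.
Number of bases = C(13,3).
C(13,3) = 13! / (3! * 10!) = 286.

286


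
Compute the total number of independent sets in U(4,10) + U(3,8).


For a direct sum, |I(M1+M2)| = |I(M1)| * |I(M2)|.
|I(U(4,10))| = sum C(10,k) for k=0..4 = 386.
|I(U(3,8))| = sum C(8,k) for k=0..3 = 93.
Total = 386 * 93 = 35898.

35898


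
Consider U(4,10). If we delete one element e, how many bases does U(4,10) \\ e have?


Deleting e from U(4,10) gives U(4,9) since n > r.
Bases of U(4,9) = C(9,4) = (9 * 8 * 7 * 6) / (1 * 2 * 3 * 4) = 126.

126


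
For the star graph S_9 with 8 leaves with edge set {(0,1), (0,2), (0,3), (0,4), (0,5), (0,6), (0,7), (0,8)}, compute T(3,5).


A star on 9 vertices is a tree with 8 edges.
T(x,y) = x^(8) for any tree.
T(3,5) = 3^8 = 6561.

6561


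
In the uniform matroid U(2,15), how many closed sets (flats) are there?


Flats of U(2,15): every subset of size < 2 is a flat, plus E itself.
Count = C(15,0) + C(15,1) + 1
     = 1 + 15 + 1
     = 17.

17


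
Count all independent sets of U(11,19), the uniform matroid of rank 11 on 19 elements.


Independent sets of U(11,19) are all subsets of size <= 11.
Count = (19 choose 0) + (19 choose 1) + (19 choose 2) + (19 choose 3) + (19 choose 4) + (19 choose 5) + (19 choose 6) + (19 choose 7) + (19 choose 8) + (19 choose 9) + (19 choose 10) + (19 choose 11)
     = 1 + 19 + 171 + 969 + 3876 + 11628 + 27132 + 50388 + 75582 + 92378 + 92378 + 75582
     = 430104.

430104


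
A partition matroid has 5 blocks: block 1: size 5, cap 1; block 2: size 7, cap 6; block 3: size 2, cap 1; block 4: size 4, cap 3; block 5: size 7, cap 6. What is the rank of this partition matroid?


Rank of a partition matroid = sum of min(|Si|, ci) for each block.
= min(5,1) + min(7,6) + min(2,1) + min(4,3) + min(7,6)
= 1 + 6 + 1 + 3 + 6
= 17.

17


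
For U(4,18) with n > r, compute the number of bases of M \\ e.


Deleting e from U(4,18) gives U(4,17) since n > r.
Bases of U(4,17) = C(17,4) = (17 * 16 * 15 * 14) / (1 * 2 * 3 * 4) = 2380.

2380


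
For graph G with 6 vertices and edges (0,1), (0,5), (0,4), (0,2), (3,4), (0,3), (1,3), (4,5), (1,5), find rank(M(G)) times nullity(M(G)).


r(M) = |V| - c = 6 - 1 = 5.
nullity = |E| - r(M) = 9 - 5 = 4.
Product = 5 * 4 = 20.

20


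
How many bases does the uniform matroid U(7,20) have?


Bases of U(7,20) are all 7-element subsets of the 20-element ground set.
Number of bases = C(20,7).
(20 choose 7) = 77520.

77520


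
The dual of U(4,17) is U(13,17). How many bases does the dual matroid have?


The dual of U(r,n) is U(n-r, n) = U(13,17).
Bases of U(13,17) are all (13)-element subsets.
|B(M*)| = C(17,13) = 17! / (13! * 4!) = 2380.

2380


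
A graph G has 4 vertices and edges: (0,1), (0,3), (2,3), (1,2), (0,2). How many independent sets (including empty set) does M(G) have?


An independent set in a graphic matroid is an acyclic edge subset.
G has 4 vertices and 5 edges.
Enumerate all 2^5 = 32 subsets, checking for acyclicity.
Total independent sets = 24.

24


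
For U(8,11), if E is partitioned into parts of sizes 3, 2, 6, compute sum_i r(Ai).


r(Ai) = min(|Ai|, 8) for each part.
Sum = min(3,8) + min(2,8) + min(6,8)
    = 3 + 2 + 6
    = 11.

11


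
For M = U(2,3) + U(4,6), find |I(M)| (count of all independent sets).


For a direct sum, |I(M1+M2)| = |I(M1)| * |I(M2)|.
|I(U(2,3))| = sum C(3,k) for k=0..2 = 7.
|I(U(4,6))| = sum C(6,k) for k=0..4 = 57.
Total = 7 * 57 = 399.

399


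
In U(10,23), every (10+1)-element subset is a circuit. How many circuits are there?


In U(10,23), circuits are the (11)-element subsets.
Any set of 11 elements is dependent, and removing any one element gives
an independent set of size 10, so it is a minimal dependent set.
Number of circuits = C(23,11) = 1352078.

1352078


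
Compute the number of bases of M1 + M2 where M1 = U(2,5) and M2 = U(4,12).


Bases of a direct sum M1 + M2: |B| = |B(M1)| * |B(M2)|.
|B(U(2,5))| = C(5,2) = 10.
|B(U(4,12))| = C(12,4) = 495.
Total bases = 10 * 495 = 4950.

4950


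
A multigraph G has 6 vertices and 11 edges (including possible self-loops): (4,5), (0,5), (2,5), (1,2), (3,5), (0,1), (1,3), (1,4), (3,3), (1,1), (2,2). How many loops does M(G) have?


In a graphic matroid, a loop is a self-loop edge (u,u) with rank 0.
Examining all 11 edges for self-loops...
Self-loops found: (3,3), (1,1), (2,2)
Number of loops = 3.

3


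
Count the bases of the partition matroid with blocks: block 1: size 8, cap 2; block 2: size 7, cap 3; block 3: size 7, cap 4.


A basis picks exactly ci elements from block i.
Number of bases = product of C(|Si|, ci).
= C(8,2) * C(7,3) * C(7,4)
= 28 * 35 * 35
= 34300.

34300


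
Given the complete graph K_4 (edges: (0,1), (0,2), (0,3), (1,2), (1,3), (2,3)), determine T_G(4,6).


T(K_4; x,y) = x^3 + 3x^2 + 4xy + 2x + y^3 + 3y^2 + 2y.
Substituting x=4, y=6:
= 64 + 48 + 96 + 8 + 216 + 108 + 12
= 552.

552


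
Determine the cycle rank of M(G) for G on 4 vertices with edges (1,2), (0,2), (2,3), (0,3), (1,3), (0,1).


Cycle rank (nullity) = |E| - r(M) = |E| - (|V| - c).
|E| = 6, |V| = 4, c = 1.
Nullity = 6 - (4 - 1) = 6 - 3 = 3.

3


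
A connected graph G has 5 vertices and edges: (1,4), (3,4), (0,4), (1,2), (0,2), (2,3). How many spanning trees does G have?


By Kirchhoff's matrix tree theorem, the number of spanning trees equals
the determinant of any cofactor of the Laplacian matrix L.
G has 5 vertices and 6 edges.
Computing the (4 x 4) cofactor determinant gives 12.

12


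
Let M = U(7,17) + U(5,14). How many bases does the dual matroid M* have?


(M1+M2)* = M1* + M2*.
M1* = U(10,17), bases: C(17,10) = 19448.
M2* = U(9,14), bases: C(14,9) = 2002.
|B(M*)| = 19448 * 2002 = 38934896.

38934896


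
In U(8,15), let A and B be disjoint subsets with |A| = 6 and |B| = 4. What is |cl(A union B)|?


|A union B| = 6 + 4 = 10 (disjoint).
In U(8,15), cl(S) = S if |S| < 8, else cl(S) = E.
Since 10 >= 8, cl(A union B) = E.
|cl(A union B)| = 15.

15


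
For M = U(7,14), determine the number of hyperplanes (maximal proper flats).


Hyperplanes of U(7,14) are flats of rank 6.
In a uniform matroid, these are exactly the (6)-element subsets.
Count = (14 choose 6) = 3003.

3003


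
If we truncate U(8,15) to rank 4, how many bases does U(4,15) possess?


Truncating U(8,15) to rank 4 gives U(4,15).
Bases of U(4,15) are all 4-element subsets of 15 elements.
Number of bases = (15 choose 4) = 1365.

1365


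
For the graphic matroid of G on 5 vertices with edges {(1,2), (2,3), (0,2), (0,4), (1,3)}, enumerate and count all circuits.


A circuit in a graphic matroid = edge set of a simple cycle.
G has 5 vertices and 5 edges.
Enumerating all minimal edge subsets forming cycles...
Total circuits found: 1.

1


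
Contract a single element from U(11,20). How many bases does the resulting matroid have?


Contracting e from U(11,20) gives U(10,19).
Bases of U(10,19) = (19 choose 10) = 92378.

92378


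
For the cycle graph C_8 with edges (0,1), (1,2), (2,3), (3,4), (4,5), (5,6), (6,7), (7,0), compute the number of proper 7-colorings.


P(C_8, k) = (k-1)^8 + (-1)^8*(k-1).
P(7) = (6)^8 + 6
= 1679616 + 6 = 1679622.

1679622


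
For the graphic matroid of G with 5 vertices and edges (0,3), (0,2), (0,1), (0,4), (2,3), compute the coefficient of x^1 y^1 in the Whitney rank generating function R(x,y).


R(x,y) = sum over A in 2^E of x^(r(E)-r(A)) * y^(|A|-r(A)).
G has 5 vertices, 5 edges. r(E) = 4.
Enumerate all 2^5 = 32 subsets.
Count subsets with r(E)-r(A)=1 and |A|-r(A)=1: 2.

2


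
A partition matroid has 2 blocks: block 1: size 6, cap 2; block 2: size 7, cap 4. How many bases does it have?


A basis picks exactly ci elements from block i.
Number of bases = product of C(|Si|, ci).
= C(6,2) * C(7,4)
= 15 * 35
= 525.

525


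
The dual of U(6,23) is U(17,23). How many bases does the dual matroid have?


The dual of U(r,n) is U(n-r, n) = U(17,23).
Bases of U(17,23) are all (17)-element subsets.
|B(M*)| = C(23,17) = 100947.

100947


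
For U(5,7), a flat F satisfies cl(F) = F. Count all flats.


Flats of U(5,7): every subset of size < 5 is a flat, plus E itself.
Count = C(7,0) + C(7,1) + C(7,2) + C(7,3) + C(7,4) + 1
     = 1 + 7 + 21 + 35 + 35 + 1
     = 100.

100


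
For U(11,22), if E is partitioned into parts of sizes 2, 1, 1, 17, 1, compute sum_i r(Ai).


r(Ai) = min(|Ai|, 11) for each part.
Sum = min(2,11) + min(1,11) + min(1,11) + min(17,11) + min(1,11)
    = 2 + 1 + 1 + 11 + 1
    = 16.

16


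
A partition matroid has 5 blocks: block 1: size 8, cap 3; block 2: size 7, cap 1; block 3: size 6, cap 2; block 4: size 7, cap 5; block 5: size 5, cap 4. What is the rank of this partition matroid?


Rank of a partition matroid = sum of min(|Si|, ci) for each block.
= min(8,3) + min(7,1) + min(6,2) + min(7,5) + min(5,4)
= 3 + 1 + 2 + 5 + 4
= 15.

15


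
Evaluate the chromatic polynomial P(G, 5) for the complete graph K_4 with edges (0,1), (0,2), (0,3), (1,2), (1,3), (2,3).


P(K_4, k) = k(k-1)(k-2)...(k-3).
P(5) = (5) * (4) * (3) * (2) = 120.

120


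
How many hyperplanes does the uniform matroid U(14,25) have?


Hyperplanes of U(14,25) are flats of rank 13.
In a uniform matroid, these are exactly the (13)-element subsets.
Count = C(25,13) = 5200300.

5200300


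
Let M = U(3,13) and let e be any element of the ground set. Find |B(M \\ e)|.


Deleting e from U(3,13) gives U(3,12) since n > r.
Bases of U(3,12) = (12 choose 3) = 220.

220


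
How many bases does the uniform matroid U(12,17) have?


Bases of U(12,17) are all 12-element subsets of the 17-element ground set.
Number of bases = C(17,12).
(17 choose 12) = 6188.

6188


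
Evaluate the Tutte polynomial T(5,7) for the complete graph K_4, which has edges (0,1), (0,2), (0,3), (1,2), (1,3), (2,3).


T(K_4; x,y) = x^3 + 3x^2 + 4xy + 2x + y^3 + 3y^2 + 2y.
Substituting x=5, y=7:
= 125 + 75 + 140 + 10 + 343 + 147 + 14
= 854.

854


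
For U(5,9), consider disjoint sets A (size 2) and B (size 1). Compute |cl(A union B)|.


|A union B| = 2 + 1 = 3 (disjoint).
In U(5,9), cl(S) = S if |S| < 5, else cl(S) = E.
Since 3 < 5, cl(A union B) = A union B.
|cl(A union B)| = 3.

3


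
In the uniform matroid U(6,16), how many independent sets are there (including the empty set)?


Independent sets of U(6,16) are all subsets of size <= 6.
Count = (16 choose 0) + (16 choose 1) + (16 choose 2) + (16 choose 3) + (16 choose 4) + (16 choose 5) + (16 choose 6)
     = 1 + 16 + 120 + 560 + 1820 + 4368 + 8008
     = 14893.

14893


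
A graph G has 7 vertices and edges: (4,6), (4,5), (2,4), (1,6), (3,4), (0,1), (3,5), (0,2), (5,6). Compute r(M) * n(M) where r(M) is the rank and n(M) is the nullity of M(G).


r(M) = |V| - c = 7 - 1 = 6.
nullity = |E| - r(M) = 9 - 6 = 3.
Product = 6 * 3 = 18.

18


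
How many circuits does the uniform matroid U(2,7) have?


In U(2,7), circuits are the (3)-element subsets.
Any set of 3 elements is dependent, and removing any one element gives
an independent set of size 2, so it is a minimal dependent set.
Number of circuits = C(7,3) = (7 * 6 * 5) / (1 * 2 * 3) = 35.

35


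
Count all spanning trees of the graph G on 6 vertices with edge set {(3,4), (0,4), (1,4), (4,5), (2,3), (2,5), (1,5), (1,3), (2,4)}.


By Kirchhoff's matrix tree theorem, the number of spanning trees equals
the determinant of any cofactor of the Laplacian matrix L.
G has 6 vertices and 9 edges.
Computing the (5 x 5) cofactor determinant gives 45.

45


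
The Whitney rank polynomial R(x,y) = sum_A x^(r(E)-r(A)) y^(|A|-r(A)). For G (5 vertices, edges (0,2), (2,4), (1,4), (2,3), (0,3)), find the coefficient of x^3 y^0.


R(x,y) = sum over A in 2^E of x^(r(E)-r(A)) * y^(|A|-r(A)).
G has 5 vertices, 5 edges. r(E) = 4.
Enumerate all 2^5 = 32 subsets.
Count subsets with r(E)-r(A)=3 and |A|-r(A)=0: 5.

5


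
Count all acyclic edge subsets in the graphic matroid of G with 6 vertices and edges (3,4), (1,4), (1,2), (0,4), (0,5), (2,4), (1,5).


An independent set in a graphic matroid is an acyclic edge subset.
G has 6 vertices and 7 edges.
Enumerate all 2^7 = 128 subsets, checking for acyclicity.
Total independent sets = 104.

104


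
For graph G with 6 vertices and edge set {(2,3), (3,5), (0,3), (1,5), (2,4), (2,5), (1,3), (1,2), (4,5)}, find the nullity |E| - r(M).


Cycle rank (nullity) = |E| - r(M) = |E| - (|V| - c).
|E| = 9, |V| = 6, c = 1.
Nullity = 9 - (6 - 1) = 9 - 5 = 4.

4


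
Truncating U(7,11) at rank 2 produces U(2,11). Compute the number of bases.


Truncating U(7,11) to rank 2 gives U(2,11).
Bases of U(2,11) are all 2-element subsets of 11 elements.
Number of bases = C(11,2) = 11! / (2! * 9!) = 55.

55


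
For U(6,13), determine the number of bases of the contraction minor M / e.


Contracting e from U(6,13) gives U(5,12).
Bases of U(5,12) = C(12,5) = 12! / (5! * 7!) = 792.

792


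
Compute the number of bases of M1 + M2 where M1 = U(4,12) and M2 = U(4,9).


Bases of a direct sum M1 + M2: |B| = |B(M1)| * |B(M2)|.
|B(U(4,12))| = C(12,4) = 495.
|B(U(4,9))| = C(9,4) = 126.
Total bases = 495 * 126 = 62370.

62370


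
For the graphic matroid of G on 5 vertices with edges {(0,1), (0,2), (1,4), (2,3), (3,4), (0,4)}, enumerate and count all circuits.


A circuit in a graphic matroid = edge set of a simple cycle.
G has 5 vertices and 6 edges.
Enumerating all minimal edge subsets forming cycles...
Total circuits found: 3.

3


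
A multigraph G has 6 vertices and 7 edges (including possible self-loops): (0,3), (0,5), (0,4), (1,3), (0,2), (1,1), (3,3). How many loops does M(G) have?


In a graphic matroid, a loop is a self-loop edge (u,u) with rank 0.
Examining all 7 edges for self-loops...
Self-loops found: (1,1), (3,3)
Number of loops = 2.

2


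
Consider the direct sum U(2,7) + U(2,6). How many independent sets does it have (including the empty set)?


For a direct sum, |I(M1+M2)| = |I(M1)| * |I(M2)|.
|I(U(2,7))| = sum C(7,k) for k=0..2 = 29.
|I(U(2,6))| = sum C(6,k) for k=0..2 = 22.
Total = 29 * 22 = 638.

638


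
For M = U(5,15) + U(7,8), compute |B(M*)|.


(M1+M2)* = M1* + M2*.
M1* = U(10,15), bases: C(15,10) = 3003.
M2* = U(1,8), bases: C(8,1) = 8.
|B(M*)| = 3003 * 8 = 24024.

24024


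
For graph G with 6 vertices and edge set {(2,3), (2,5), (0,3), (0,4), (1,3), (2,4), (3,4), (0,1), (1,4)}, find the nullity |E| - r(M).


Cycle rank (nullity) = |E| - r(M) = |E| - (|V| - c).
|E| = 9, |V| = 6, c = 1.
Nullity = 9 - (6 - 1) = 9 - 5 = 4.

4


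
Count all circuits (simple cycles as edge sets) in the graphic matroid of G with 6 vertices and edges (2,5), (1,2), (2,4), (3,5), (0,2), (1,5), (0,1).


A circuit in a graphic matroid = edge set of a simple cycle.
G has 6 vertices and 7 edges.
Enumerating all minimal edge subsets forming cycles...
Total circuits found: 3.

3


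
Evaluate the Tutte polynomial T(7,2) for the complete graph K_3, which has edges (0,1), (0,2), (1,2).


T(K_3; x,y) = x^2 + x + y.
T(7,2) = 49 + 7 + 2 = 58.

58


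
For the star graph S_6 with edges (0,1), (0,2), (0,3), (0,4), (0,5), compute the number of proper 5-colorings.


P(tree, k) = k * (k-1)^(5) for any tree on 6 vertices.
P(5) = 5 * 4^5 = 5 * 1024 = 5120.

5120


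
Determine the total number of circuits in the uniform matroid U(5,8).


In U(5,8), circuits are the (6)-element subsets.
Any set of 6 elements is dependent, and removing any one element gives
an independent set of size 5, so it is a minimal dependent set.
Number of circuits = C(8,6) = 8! / (6! * 2!) = 28.

28


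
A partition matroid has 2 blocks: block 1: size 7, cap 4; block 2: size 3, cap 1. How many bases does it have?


A basis picks exactly ci elements from block i.
Number of bases = product of C(|Si|, ci).
= C(7,4) * C(3,1)
= 35 * 3
= 105.

105


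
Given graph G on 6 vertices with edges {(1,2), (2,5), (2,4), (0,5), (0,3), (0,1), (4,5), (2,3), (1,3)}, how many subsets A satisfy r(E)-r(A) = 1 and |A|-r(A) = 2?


R(x,y) = sum over A in 2^E of x^(r(E)-r(A)) * y^(|A|-r(A)).
G has 6 vertices, 9 edges. r(E) = 5.
Enumerate all 2^9 = 512 subsets.
Count subsets with r(E)-r(A)=1 and |A|-r(A)=2: 13.

13


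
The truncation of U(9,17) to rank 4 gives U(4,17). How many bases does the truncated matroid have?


Truncating U(9,17) to rank 4 gives U(4,17).
Bases of U(4,17) are all 4-element subsets of 17 elements.
Number of bases = C(17,4) = (17 * 16 * 15 * 14) / (1 * 2 * 3 * 4) = 2380.

2380


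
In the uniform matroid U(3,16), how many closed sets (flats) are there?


Flats of U(3,16): every subset of size < 3 is a flat, plus E itself.
Count = C(16,0) + C(16,1) + C(16,2) + 1
     = 1 + 16 + 120 + 1
     = 138.

138


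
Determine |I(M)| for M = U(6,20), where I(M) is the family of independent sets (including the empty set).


Independent sets of U(6,20) are all subsets of size <= 6.
Count = (20 choose 0) + (20 choose 1) + (20 choose 2) + (20 choose 3) + (20 choose 4) + (20 choose 5) + (20 choose 6)
     = 1 + 20 + 190 + 1140 + 4845 + 15504 + 38760
     = 60460.

60460


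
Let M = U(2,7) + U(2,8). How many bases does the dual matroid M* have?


(M1+M2)* = M1* + M2*.
M1* = U(5,7), bases: C(7,5) = 21.
M2* = U(6,8), bases: C(8,6) = 28.
|B(M*)| = 21 * 28 = 588.

588


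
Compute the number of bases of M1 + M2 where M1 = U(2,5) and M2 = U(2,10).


Bases of a direct sum M1 + M2: |B| = |B(M1)| * |B(M2)|.
|B(U(2,5))| = C(5,2) = 10.
|B(U(2,10))| = C(10,2) = 45.
Total bases = 10 * 45 = 450.

450


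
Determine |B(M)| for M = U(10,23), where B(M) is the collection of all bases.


Bases of U(10,23) are all 10-element subsets of the 23-element ground set.
Number of bases = C(23,10).
C(23,10) = 23! / (10! * 13!) = 1144066.

1144066


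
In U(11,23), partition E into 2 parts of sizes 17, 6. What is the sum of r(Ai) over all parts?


r(Ai) = min(|Ai|, 11) for each part.
Sum = min(17,11) + min(6,11)
    = 11 + 6
    = 17.

17


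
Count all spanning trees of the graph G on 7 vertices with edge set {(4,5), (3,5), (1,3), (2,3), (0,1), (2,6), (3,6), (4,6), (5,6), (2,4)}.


By Kirchhoff's matrix tree theorem, the number of spanning trees equals
the determinant of any cofactor of the Laplacian matrix L.
G has 7 vertices and 10 edges.
Computing the (6 x 6) cofactor determinant gives 45.

45


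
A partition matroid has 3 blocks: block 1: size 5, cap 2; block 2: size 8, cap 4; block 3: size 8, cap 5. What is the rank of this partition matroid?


Rank of a partition matroid = sum of min(|Si|, ci) for each block.
= min(5,2) + min(8,4) + min(8,5)
= 2 + 4 + 5
= 11.

11


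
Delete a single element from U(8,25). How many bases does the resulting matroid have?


Deleting e from U(8,25) gives U(8,24) since n > r.
Bases of U(8,24) = (24 choose 8) = 735471.

735471


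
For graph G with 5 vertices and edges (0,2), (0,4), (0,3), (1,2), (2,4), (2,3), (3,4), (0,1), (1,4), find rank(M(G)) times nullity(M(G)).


r(M) = |V| - c = 5 - 1 = 4.
nullity = |E| - r(M) = 9 - 4 = 5.
Product = 4 * 5 = 20.

20


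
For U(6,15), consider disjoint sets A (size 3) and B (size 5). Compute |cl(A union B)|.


|A union B| = 3 + 5 = 8 (disjoint).
In U(6,15), cl(S) = S if |S| < 6, else cl(S) = E.
Since 8 >= 6, cl(A union B) = E.
|cl(A union B)| = 15.

15


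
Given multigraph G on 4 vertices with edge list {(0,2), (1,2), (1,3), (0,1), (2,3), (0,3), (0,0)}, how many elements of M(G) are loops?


In a graphic matroid, a loop is a self-loop edge (u,u) with rank 0.
Examining all 7 edges for self-loops...
Self-loops found: (0,0)
Number of loops = 1.

1


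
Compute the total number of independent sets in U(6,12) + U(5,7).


For a direct sum, |I(M1+M2)| = |I(M1)| * |I(M2)|.
|I(U(6,12))| = sum C(12,k) for k=0..6 = 2510.
|I(U(5,7))| = sum C(7,k) for k=0..5 = 120.
Total = 2510 * 120 = 301200.

301200


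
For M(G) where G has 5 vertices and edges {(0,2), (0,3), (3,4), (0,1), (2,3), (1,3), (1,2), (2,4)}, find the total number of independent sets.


An independent set in a graphic matroid is an acyclic edge subset.
G has 5 vertices and 8 edges.
Enumerate all 2^8 = 256 subsets, checking for acyclicity.
Total independent sets = 128.

128


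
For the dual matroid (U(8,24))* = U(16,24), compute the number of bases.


The dual of U(r,n) is U(n-r, n) = U(16,24).
Bases of U(16,24) are all (16)-element subsets.
|B(M*)| = C(24,16) = 24! / (16! * 8!) = 735471.

735471


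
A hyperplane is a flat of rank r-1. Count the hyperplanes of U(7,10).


Hyperplanes of U(7,10) are flats of rank 6.
In a uniform matroid, these are exactly the (6)-element subsets.
Count = C(10,6) = 10! / (6! * 4!) = 210.

210


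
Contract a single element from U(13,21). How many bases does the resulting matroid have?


Contracting e from U(13,21) gives U(12,20).
Bases of U(12,20) = C(20,12) = 20! / (12! * 8!) = 125970.

125970


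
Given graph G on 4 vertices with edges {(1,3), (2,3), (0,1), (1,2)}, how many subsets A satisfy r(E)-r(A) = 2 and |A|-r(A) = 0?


R(x,y) = sum over A in 2^E of x^(r(E)-r(A)) * y^(|A|-r(A)).
G has 4 vertices, 4 edges. r(E) = 3.
Enumerate all 2^4 = 16 subsets.
Count subsets with r(E)-r(A)=2 and |A|-r(A)=0: 4.

4


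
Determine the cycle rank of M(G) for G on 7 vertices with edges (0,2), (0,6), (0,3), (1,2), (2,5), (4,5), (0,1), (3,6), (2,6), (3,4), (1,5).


Cycle rank (nullity) = |E| - r(M) = |E| - (|V| - c).
|E| = 11, |V| = 7, c = 1.
Nullity = 11 - (7 - 1) = 11 - 6 = 5.

5


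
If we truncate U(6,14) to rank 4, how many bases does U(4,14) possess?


Truncating U(6,14) to rank 4 gives U(4,14).
Bases of U(4,14) are all 4-element subsets of 14 elements.
Number of bases = (14 choose 4) = 1001.

1001


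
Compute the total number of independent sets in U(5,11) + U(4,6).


For a direct sum, |I(M1+M2)| = |I(M1)| * |I(M2)|.
|I(U(5,11))| = sum C(11,k) for k=0..5 = 1024.
|I(U(4,6))| = sum C(6,k) for k=0..4 = 57.
Total = 1024 * 57 = 58368.

58368


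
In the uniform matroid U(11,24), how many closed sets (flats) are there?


Flats of U(11,24): every subset of size < 11 is a flat, plus E itself.
Count = (24 choose 0) + (24 choose 1) + (24 choose 2) + (24 choose 3) + (24 choose 4) + (24 choose 5) + (24 choose 6) + (24 choose 7) + (24 choose 8) + (24 choose 9) + (24 choose 10) + 1
     = 1 + 24 + 276 + 2024 + 10626 + 42504 + 134596 + 346104 + 735471 + 1307504 + 1961256 + 1
     = 4540387.

4540387


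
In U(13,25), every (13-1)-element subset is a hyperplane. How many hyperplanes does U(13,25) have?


Hyperplanes of U(13,25) are flats of rank 12.
In a uniform matroid, these are exactly the (12)-element subsets.
Count = C(25,12) = 5200300.

5200300


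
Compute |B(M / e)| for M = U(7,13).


Contracting e from U(7,13) gives U(6,12).
Bases of U(6,12) = (12 choose 6) = 924.

924


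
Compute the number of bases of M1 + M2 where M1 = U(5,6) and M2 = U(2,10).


Bases of a direct sum M1 + M2: |B| = |B(M1)| * |B(M2)|.
|B(U(5,6))| = C(6,5) = 6.
|B(U(2,10))| = C(10,2) = 45.
Total bases = 6 * 45 = 270.

270


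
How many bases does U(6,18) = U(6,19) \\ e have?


Deleting e from U(6,19) gives U(6,18) since n > r.
Bases of U(6,18) = C(18,6) = 18564.

18564


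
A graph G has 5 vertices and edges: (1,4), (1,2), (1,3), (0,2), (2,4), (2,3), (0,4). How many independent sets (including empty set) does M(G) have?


An independent set in a graphic matroid is an acyclic edge subset.
G has 5 vertices and 7 edges.
Enumerate all 2^7 = 128 subsets, checking for acyclicity.
Total independent sets = 82.

82


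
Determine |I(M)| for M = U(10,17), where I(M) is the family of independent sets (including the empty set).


Independent sets of U(10,17) are all subsets of size <= 10.
Count = C(17,0) + C(17,1) + C(17,2) + C(17,3) + C(17,4) + C(17,5) + C(17,6) + C(17,7) + C(17,8) + C(17,9) + C(17,10)
     = 1 + 17 + 136 + 680 + 2380 + 6188 + 12376 + 19448 + 24310 + 24310 + 19448
     = 109294.

109294


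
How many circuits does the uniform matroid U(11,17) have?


In U(11,17), circuits are the (12)-element subsets.
Any set of 12 elements is dependent, and removing any one element gives
an independent set of size 11, so it is a minimal dependent set.
Number of circuits = C(17,12) = 17! / (12! * 5!) = 6188.

6188


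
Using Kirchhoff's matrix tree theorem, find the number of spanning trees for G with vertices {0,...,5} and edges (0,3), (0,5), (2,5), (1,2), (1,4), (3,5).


By Kirchhoff's matrix tree theorem, the number of spanning trees equals
the determinant of any cofactor of the Laplacian matrix L.
G has 6 vertices and 6 edges.
Computing the (5 x 5) cofactor determinant gives 3.

3


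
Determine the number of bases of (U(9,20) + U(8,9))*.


(M1+M2)* = M1* + M2*.
M1* = U(11,20), bases: C(20,11) = 167960.
M2* = U(1,9), bases: C(9,1) = 9.
|B(M*)| = 167960 * 9 = 1511640.

1511640
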